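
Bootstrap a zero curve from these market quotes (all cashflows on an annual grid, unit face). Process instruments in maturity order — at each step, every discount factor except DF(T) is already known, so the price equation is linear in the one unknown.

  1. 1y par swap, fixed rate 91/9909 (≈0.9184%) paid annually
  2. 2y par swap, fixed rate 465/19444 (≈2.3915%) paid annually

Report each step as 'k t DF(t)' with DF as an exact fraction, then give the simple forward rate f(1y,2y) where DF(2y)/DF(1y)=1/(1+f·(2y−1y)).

1 1 9909/10000
2 2 1907/2000
f(1y,2y) = ((9909/10000)/(1907/2000) − 1)/(1) = 374/9535 ≈ 3.9224%

step 1 [1y] swap r/1=91/9909: DF=(1 − 91/9909·(0))/(1+91/9909) = 9909/10000 ≈ 0.990900
step 2 [2y] swap r/1=465/19444: DF=(1 − 465/19444·(0.990900))/(1+465/19444) = 1907/2000 ≈ 0.953500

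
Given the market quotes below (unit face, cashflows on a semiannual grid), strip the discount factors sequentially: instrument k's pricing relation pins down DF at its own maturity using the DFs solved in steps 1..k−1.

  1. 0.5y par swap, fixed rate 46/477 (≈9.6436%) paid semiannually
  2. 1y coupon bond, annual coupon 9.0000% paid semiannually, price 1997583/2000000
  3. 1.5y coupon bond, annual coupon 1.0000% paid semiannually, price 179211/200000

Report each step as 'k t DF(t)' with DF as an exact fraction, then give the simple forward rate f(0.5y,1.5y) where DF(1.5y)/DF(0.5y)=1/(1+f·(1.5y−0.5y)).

step 1 [0.5y] swap r/2=23/477: DF=(1 − 23/477·(0))/(1+23/477) = 477/500 ≈ 0.954000
step 2 [1y] bond c/2=9/200: DF=(1997583/2000000 − 9/200·(0.954000))/(1+9/200) = 9147/10000 ≈ 0.914700
step 3 [1.5y] bond c/2=1/200: DF=(179211/200000 − 1/200·(0.954000+0.914700))/(1+1/200) = 8823/10000 ≈ 0.882300

1 1/2 477/500
2 1 9147/10000
3 3/2 8823/10000
f(0.5y,1.5y) = ((477/500)/(8823/10000) − 1)/(1) = 239/2941 ≈ 8.1265%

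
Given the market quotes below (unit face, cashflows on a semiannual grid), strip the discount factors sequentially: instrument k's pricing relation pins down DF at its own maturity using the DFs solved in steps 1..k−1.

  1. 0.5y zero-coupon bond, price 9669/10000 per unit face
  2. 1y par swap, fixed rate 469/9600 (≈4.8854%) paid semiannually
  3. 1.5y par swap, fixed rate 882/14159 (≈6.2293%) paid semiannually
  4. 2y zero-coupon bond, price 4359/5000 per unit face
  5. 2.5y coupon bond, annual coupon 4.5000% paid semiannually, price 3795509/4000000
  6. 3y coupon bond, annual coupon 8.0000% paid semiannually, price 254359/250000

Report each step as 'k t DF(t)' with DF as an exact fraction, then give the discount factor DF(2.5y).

step 1 [0.5y] zero: DF = P = 9669/10000 ≈ 0.966900
step 2 [1y] swap r/2=469/19200: DF=(1 − 469/19200·(0.966900))/(1+469/19200) = 9531/10000 ≈ 0.953100
step 3 [1.5y] swap r/2=441/14159: DF=(1 − 441/14159·(0.966900+0.953100))/(1+441/14159) = 4559/5000 ≈ 0.911800
step 4 [2y] zero: DF = P = 4359/5000 ≈ 0.871800
step 5 [2.5y] bond c/2=9/400: DF=(3795509/4000000 − 9/400·(0.966900+0.953100+0.911800+0.871800))/(1+9/400) = 1693/2000 ≈ 0.846500
step 6 [3y] bond c/2=1/25: DF=(254359/250000 − 1/25·(0.966900+0.953100+0.911800+0.871800+0.846500))/(1+1/25) = 8033/10000 ≈ 0.803300

1 1/2 9669/10000
2 1 9531/10000
3 3/2 4559/5000
4 2 4359/5000
5 5/2 1693/2000
6 3 8033/10000
DF(2.5y) = 1693/2000 ≈ 0.846500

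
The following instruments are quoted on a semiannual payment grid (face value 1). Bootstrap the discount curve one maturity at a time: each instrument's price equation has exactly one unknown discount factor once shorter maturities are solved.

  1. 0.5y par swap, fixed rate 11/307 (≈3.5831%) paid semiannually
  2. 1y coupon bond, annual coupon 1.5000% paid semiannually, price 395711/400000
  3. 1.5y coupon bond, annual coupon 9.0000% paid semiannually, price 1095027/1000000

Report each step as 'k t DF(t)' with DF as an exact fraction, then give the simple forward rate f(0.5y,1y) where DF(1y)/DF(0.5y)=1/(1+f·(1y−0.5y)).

step 1 [0.5y] swap r/2=11/614: DF=(1 − 11/614·(0))/(1+11/614) = 614/625 ≈ 0.982400
step 2 [1y] bond c/2=3/400: DF=(395711/400000 − 3/400·(0.982400))/(1+3/400) = 4873/5000 ≈ 0.974600
step 3 [1.5y] bond c/2=9/200: DF=(1095027/1000000 − 9/200·(0.982400+0.974600))/(1+9/200) = 2409/2500 ≈ 0.963600

1 1/2 614/625
2 1 4873/5000
3 3/2 2409/2500
f(0.5y,1y) = ((614/625)/(4873/5000) − 1)/(1/2) = 78/4873 ≈ 1.6007%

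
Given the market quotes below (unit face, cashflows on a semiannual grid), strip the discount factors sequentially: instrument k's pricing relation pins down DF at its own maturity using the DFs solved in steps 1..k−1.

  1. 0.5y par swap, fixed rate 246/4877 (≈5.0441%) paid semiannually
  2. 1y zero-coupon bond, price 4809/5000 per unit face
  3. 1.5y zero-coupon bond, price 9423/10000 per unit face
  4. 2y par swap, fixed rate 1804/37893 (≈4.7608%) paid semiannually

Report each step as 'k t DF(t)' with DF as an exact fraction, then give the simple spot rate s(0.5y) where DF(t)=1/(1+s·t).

1 1/2 4877/5000
2 1 4809/5000
3 3/2 9423/10000
4 2 4549/5000
s(0.5y) = (1/(4877/5000) − 1)/(1/2) = 246/4877 ≈ 5.0441%

step 1 [0.5y] swap r/2=123/4877: DF=(1 − 123/4877·(0))/(1+123/4877) = 4877/5000 ≈ 0.975400
step 2 [1y] zero: DF = P = 4809/5000 ≈ 0.961800
step 3 [1.5y] zero: DF = P = 9423/10000 ≈ 0.942300
step 4 [2y] swap r/2=902/37893: DF=(1 − 902/37893·(0.975400+0.961800+0.942300))/(1+902/37893) = 4549/5000 ≈ 0.909800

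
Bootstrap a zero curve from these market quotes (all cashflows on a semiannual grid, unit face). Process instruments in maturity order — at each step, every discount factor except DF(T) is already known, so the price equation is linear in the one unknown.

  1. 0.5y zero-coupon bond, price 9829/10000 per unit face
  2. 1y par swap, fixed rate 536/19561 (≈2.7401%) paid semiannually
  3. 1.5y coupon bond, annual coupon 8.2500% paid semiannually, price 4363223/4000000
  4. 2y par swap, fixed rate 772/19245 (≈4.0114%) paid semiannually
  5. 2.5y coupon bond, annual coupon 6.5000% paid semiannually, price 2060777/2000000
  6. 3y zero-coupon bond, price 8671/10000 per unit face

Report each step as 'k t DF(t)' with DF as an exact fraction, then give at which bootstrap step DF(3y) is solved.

1 1/2 9829/10000
2 1 2433/2500
3 3/2 9701/10000
4 2 2307/2500
5 5/2 548/625
6 3 8671/10000
DF(3y) is solved at step 6

step 1 [0.5y] zero: DF = P = 9829/10000 ≈ 0.982900
step 2 [1y] swap r/2=268/19561: DF=(1 − 268/19561·(0.982900))/(1+268/19561) = 2433/2500 ≈ 0.973200
step 3 [1.5y] bond c/2=33/800: DF=(4363223/4000000 − 33/800·(0.982900+0.973200))/(1+33/800) = 9701/10000 ≈ 0.970100
step 4 [2y] swap r/2=386/19245: DF=(1 − 386/19245·(0.982900+0.973200+0.970100))/(1+386/19245) = 2307/2500 ≈ 0.922800
step 5 [2.5y] bond c/2=13/400: DF=(2060777/2000000 − 13/400·(0.982900+0.973200+0.970100+0.922800))/(1+13/400) = 548/625 ≈ 0.876800
step 6 [3y] zero: DF = P = 8671/10000 ≈ 0.867100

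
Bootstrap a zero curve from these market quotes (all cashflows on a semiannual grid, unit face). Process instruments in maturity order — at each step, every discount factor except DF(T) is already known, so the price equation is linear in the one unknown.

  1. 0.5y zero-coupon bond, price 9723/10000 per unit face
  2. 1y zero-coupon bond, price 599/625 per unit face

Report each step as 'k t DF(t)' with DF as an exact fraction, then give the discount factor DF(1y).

step 1 [0.5y] zero: DF = P = 9723/10000 ≈ 0.972300
step 2 [1y] zero: DF = P = 599/625 ≈ 0.958400

1 1/2 9723/10000
2 1 599/625
DF(1y) = 599/625 ≈ 0.958400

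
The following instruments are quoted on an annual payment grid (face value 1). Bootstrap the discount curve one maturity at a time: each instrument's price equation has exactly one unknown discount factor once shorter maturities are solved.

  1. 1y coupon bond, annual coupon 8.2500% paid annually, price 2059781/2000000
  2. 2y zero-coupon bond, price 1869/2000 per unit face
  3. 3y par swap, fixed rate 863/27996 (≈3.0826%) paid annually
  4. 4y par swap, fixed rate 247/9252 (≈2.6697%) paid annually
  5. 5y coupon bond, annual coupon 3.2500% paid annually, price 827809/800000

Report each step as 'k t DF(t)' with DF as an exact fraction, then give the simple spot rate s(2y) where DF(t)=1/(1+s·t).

1 1 4757/5000
2 2 1869/2000
3 3 9137/10000
4 4 2253/2500
5 5 8857/10000
s(2y) = (1/(1869/2000) − 1)/(2) = 131/3738 ≈ 3.5045%

step 1 [1y] bond c/1=33/400: DF=(2059781/2000000 − 33/400·(0))/(1+33/400) = 4757/5000 ≈ 0.951400
step 2 [2y] zero: DF = P = 1869/2000 ≈ 0.934500
step 3 [3y] swap r/1=863/27996: DF=(1 − 863/27996·(0.951400+0.934500))/(1+863/27996) = 9137/10000 ≈ 0.913700
step 4 [4y] swap r/1=247/9252: DF=(1 − 247/9252·(0.951400+0.934500+0.913700))/(1+247/9252) = 2253/2500 ≈ 0.901200
step 5 [5y] bond c/1=13/400: DF=(827809/800000 − 13/400·(0.951400+0.934500+0.913700+0.901200))/(1+13/400) = 8857/10000 ≈ 0.885700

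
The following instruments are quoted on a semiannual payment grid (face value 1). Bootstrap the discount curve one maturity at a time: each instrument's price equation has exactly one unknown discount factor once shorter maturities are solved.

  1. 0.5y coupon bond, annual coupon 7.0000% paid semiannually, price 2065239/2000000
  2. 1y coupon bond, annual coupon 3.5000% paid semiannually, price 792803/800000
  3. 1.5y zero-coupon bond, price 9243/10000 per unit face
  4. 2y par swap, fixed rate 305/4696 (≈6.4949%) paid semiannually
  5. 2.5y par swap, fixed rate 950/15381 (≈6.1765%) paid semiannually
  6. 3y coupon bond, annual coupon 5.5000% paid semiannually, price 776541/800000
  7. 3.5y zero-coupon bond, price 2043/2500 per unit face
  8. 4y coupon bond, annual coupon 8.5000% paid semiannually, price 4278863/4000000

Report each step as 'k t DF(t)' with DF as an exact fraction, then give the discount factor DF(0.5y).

1 1/2 9977/10000
2 1 598/625
3 3/2 9243/10000
4 2 439/500
5 5/2 343/400
6 3 2053/2500
7 7/2 2043/2500
8 4 482/625
DF(0.5y) = 9977/10000 ≈ 0.997700

step 1 [0.5y] bond c/2=7/200: DF=(2065239/2000000 − 7/200·(0))/(1+7/200) = 9977/10000 ≈ 0.997700
step 2 [1y] bond c/2=7/400: DF=(792803/800000 − 7/400·(0.997700))/(1+7/400) = 598/625 ≈ 0.956800
step 3 [1.5y] zero: DF = P = 9243/10000 ≈ 0.924300
step 4 [2y] swap r/2=305/9392: DF=(1 − 305/9392·(0.997700+0.956800+0.924300))/(1+305/9392) = 439/500 ≈ 0.878000
step 5 [2.5y] swap r/2=475/15381: DF=(1 − 475/15381·(0.997700+0.956800+0.924300+0.878000))/(1+475/15381) = 343/400 ≈ 0.857500
step 6 [3y] bond c/2=11/400: DF=(776541/800000 − 11/400·(0.997700+0.956800+0.924300+0.878000+0.857500))/(1+11/400) = 2053/2500 ≈ 0.821200
step 7 [3.5y] zero: DF = P = 2043/2500 ≈ 0.817200
step 8 [4y] bond c/2=17/400: DF=(4278863/4000000 − 17/400·(0.997700+0.956800+0.924300+0.878000+0.857500+0.821200+0.817200))/(1+17/400) = 482/625 ≈ 0.771200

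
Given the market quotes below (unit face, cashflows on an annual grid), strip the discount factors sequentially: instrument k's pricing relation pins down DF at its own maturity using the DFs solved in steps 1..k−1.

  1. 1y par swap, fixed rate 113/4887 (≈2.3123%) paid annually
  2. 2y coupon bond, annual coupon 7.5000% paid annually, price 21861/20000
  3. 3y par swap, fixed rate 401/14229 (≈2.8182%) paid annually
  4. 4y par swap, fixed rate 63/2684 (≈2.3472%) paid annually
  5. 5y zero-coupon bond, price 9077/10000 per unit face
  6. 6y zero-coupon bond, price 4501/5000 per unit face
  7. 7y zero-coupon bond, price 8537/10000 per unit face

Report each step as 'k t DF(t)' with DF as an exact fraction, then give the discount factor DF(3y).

step 1 [1y] swap r/1=113/4887: DF=(1 − 113/4887·(0))/(1+113/4887) = 4887/5000 ≈ 0.977400
step 2 [2y] bond c/1=3/40: DF=(21861/20000 − 3/40·(0.977400))/(1+3/40) = 4743/5000 ≈ 0.948600
step 3 [3y] swap r/1=401/14229: DF=(1 − 401/14229·(0.977400+0.948600))/(1+401/14229) = 4599/5000 ≈ 0.919800
step 4 [4y] swap r/1=63/2684: DF=(1 − 63/2684·(0.977400+0.948600+0.919800))/(1+63/2684) = 4559/5000 ≈ 0.911800
step 5 [5y] zero: DF = P = 9077/10000 ≈ 0.907700
step 6 [6y] zero: DF = P = 4501/5000 ≈ 0.900200
step 7 [7y] zero: DF = P = 8537/10000 ≈ 0.853700

1 1 4887/5000
2 2 4743/5000
3 3 4599/5000
4 4 4559/5000
5 5 9077/10000
6 6 4501/5000
7 7 8537/10000
DF(3y) = 4599/5000 ≈ 0.919800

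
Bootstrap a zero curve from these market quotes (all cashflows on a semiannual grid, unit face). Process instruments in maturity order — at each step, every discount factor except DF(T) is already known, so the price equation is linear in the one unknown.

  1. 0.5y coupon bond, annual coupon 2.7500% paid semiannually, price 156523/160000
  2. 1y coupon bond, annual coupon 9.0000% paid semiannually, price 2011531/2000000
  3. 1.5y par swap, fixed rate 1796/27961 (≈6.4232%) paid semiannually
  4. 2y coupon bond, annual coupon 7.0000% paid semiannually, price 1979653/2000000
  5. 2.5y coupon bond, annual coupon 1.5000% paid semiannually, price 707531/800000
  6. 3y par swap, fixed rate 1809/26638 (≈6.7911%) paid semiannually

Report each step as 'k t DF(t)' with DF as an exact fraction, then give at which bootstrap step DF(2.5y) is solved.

step 1 [0.5y] bond c/2=11/800: DF=(156523/160000 − 11/800·(0))/(1+11/800) = 193/200 ≈ 0.965000
step 2 [1y] bond c/2=9/200: DF=(2011531/2000000 − 9/200·(0.965000))/(1+9/200) = 9209/10000 ≈ 0.920900
step 3 [1.5y] swap r/2=898/27961: DF=(1 − 898/27961·(0.965000+0.920900))/(1+898/27961) = 4551/5000 ≈ 0.910200
step 4 [2y] bond c/2=7/200: DF=(1979653/2000000 − 7/200·(0.965000+0.920900+0.910200))/(1+7/200) = 4309/5000 ≈ 0.861800
step 5 [2.5y] bond c/2=3/400: DF=(707531/800000 − 3/400·(0.965000+0.920900+0.910200+0.861800))/(1+3/400) = 4253/5000 ≈ 0.850600
step 6 [3y] swap r/2=1809/53276: DF=(1 − 1809/53276·(0.965000+0.920900+0.910200+0.861800+0.850600))/(1+1809/53276) = 8191/10000 ≈ 0.819100

1 1/2 193/200
2 1 9209/10000
3 3/2 4551/5000
4 2 4309/5000
5 5/2 4253/5000
6 3 8191/10000
DF(2.5y) is solved at step 5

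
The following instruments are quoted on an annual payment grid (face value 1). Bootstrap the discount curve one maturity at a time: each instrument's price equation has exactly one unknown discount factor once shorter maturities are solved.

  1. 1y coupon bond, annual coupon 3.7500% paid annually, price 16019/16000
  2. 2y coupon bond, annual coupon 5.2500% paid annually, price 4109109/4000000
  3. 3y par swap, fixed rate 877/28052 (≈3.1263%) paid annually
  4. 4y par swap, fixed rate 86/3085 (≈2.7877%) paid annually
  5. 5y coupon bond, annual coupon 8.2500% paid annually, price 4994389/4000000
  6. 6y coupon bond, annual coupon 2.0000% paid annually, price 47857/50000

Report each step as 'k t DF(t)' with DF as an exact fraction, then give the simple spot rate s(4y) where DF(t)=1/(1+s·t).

step 1 [1y] bond c/1=3/80: DF=(16019/16000 − 3/80·(0))/(1+3/80) = 193/200 ≈ 0.965000
step 2 [2y] bond c/1=21/400: DF=(4109109/4000000 − 21/400·(0.965000))/(1+21/400) = 9279/10000 ≈ 0.927900
step 3 [3y] swap r/1=877/28052: DF=(1 − 877/28052·(0.965000+0.927900))/(1+877/28052) = 9123/10000 ≈ 0.912300
step 4 [4y] swap r/1=86/3085: DF=(1 − 86/3085·(0.965000+0.927900+0.912300))/(1+86/3085) = 1121/1250 ≈ 0.896800
step 5 [5y] bond c/1=33/400: DF=(4994389/4000000 − 33/400·(0.965000+0.927900+0.912300+0.896800))/(1+33/400) = 8713/10000 ≈ 0.871300
step 6 [6y] bond c/1=1/50: DF=(47857/50000 − 1/50·(0.965000+0.927900+0.912300+0.896800+0.871300))/(1+1/50) = 8487/10000 ≈ 0.848700

1 1 193/200
2 2 9279/10000
3 3 9123/10000
4 4 1121/1250
5 5 8713/10000
6 6 8487/10000
s(4y) = (1/(1121/1250) − 1)/(4) = 129/4484 ≈ 2.8769%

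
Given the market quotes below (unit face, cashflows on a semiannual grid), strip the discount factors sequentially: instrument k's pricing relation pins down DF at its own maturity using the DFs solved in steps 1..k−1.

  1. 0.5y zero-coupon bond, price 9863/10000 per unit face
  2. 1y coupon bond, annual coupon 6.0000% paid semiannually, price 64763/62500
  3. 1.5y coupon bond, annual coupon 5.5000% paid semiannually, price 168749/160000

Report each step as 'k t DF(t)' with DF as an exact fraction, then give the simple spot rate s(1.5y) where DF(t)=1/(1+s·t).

1 1/2 9863/10000
2 1 9773/10000
3 3/2 9739/10000
s(1.5y) = (1/(9739/10000) − 1)/(3/2) = 174/9739 ≈ 1.7866%

step 1 [0.5y] zero: DF = P = 9863/10000 ≈ 0.986300
step 2 [1y] bond c/2=3/100: DF=(64763/62500 − 3/100·(0.986300))/(1+3/100) = 9773/10000 ≈ 0.977300
step 3 [1.5y] bond c/2=11/400: DF=(168749/160000 − 11/400·(0.986300+0.977300))/(1+11/400) = 9739/10000 ≈ 0.973900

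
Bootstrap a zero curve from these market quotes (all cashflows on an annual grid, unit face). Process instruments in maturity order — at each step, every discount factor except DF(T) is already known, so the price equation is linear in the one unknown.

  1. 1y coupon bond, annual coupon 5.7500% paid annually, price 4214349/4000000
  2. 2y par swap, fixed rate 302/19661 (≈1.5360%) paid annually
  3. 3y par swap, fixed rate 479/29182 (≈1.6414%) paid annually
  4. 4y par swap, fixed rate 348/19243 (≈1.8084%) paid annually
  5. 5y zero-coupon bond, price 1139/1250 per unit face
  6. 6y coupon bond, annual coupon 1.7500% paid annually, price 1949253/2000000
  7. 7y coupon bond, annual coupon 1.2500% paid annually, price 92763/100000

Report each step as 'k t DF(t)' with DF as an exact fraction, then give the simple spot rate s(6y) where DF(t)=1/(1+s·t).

step 1 [1y] bond c/1=23/400: DF=(4214349/4000000 − 23/400·(0))/(1+23/400) = 9963/10000 ≈ 0.996300
step 2 [2y] swap r/1=302/19661: DF=(1 − 302/19661·(0.996300))/(1+302/19661) = 4849/5000 ≈ 0.969800
step 3 [3y] swap r/1=479/29182: DF=(1 − 479/29182·(0.996300+0.969800))/(1+479/29182) = 9521/10000 ≈ 0.952100
step 4 [4y] swap r/1=348/19243: DF=(1 − 348/19243·(0.996300+0.969800+0.952100))/(1+348/19243) = 1163/1250 ≈ 0.930400
step 5 [5y] zero: DF = P = 1139/1250 ≈ 0.911200
step 6 [6y] bond c/1=7/400: DF=(1949253/2000000 − 7/400·(0.996300+0.969800+0.952100+0.930400+0.911200))/(1+7/400) = 219/250 ≈ 0.876000
step 7 [7y] bond c/1=1/80: DF=(92763/100000 − 1/80·(0.996300+0.969800+0.952100+0.930400+0.911200+0.876000))/(1+1/80) = 4233/5000 ≈ 0.846600

1 1 9963/10000
2 2 4849/5000
3 3 9521/10000
4 4 1163/1250
5 5 1139/1250
6 6 219/250
7 7 4233/5000
s(6y) = (1/(219/250) − 1)/(6) = 31/1314 ≈ 2.3592%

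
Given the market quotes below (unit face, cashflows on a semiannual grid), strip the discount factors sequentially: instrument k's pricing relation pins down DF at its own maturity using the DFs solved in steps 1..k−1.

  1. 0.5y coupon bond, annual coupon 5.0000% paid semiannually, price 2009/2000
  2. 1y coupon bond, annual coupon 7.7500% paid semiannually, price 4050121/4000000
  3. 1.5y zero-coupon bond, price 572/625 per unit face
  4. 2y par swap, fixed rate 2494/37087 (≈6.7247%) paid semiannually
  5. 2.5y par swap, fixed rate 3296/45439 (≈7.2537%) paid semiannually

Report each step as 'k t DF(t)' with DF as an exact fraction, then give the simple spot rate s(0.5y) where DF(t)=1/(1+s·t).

step 1 [0.5y] bond c/2=1/40: DF=(2009/2000 − 1/40·(0))/(1+1/40) = 49/50 ≈ 0.980000
step 2 [1y] bond c/2=31/800: DF=(4050121/4000000 − 31/800·(0.980000))/(1+31/800) = 4691/5000 ≈ 0.938200
step 3 [1.5y] zero: DF = P = 572/625 ≈ 0.915200
step 4 [2y] swap r/2=1247/37087: DF=(1 − 1247/37087·(0.980000+0.938200+0.915200))/(1+1247/37087) = 8753/10000 ≈ 0.875300
step 5 [2.5y] swap r/2=1648/45439: DF=(1 − 1648/45439·(0.980000+0.938200+0.915200+0.875300))/(1+1648/45439) = 522/625 ≈ 0.835200

1 1/2 49/50
2 1 4691/5000
3 3/2 572/625
4 2 8753/10000
5 5/2 522/625
s(0.5y) = (1/(49/50) − 1)/(1/2) = 2/49 ≈ 4.0816%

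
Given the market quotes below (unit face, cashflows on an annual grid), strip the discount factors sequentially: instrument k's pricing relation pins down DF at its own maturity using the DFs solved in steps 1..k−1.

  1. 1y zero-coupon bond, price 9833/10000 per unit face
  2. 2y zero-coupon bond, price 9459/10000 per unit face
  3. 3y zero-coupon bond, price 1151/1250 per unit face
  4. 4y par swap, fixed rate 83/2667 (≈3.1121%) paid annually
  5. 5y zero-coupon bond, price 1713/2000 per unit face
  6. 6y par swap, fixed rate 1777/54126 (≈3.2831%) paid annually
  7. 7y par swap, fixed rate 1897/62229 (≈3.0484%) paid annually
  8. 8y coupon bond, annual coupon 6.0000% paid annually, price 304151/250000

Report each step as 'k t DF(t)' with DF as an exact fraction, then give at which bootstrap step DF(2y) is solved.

step 1 [1y] zero: DF = P = 9833/10000 ≈ 0.983300
step 2 [2y] zero: DF = P = 9459/10000 ≈ 0.945900
step 3 [3y] zero: DF = P = 1151/1250 ≈ 0.920800
step 4 [4y] swap r/1=83/2667: DF=(1 − 83/2667·(0.983300+0.945900+0.920800))/(1+83/2667) = 4419/5000 ≈ 0.883800
step 5 [5y] zero: DF = P = 1713/2000 ≈ 0.856500
step 6 [6y] swap r/1=1777/54126: DF=(1 − 1777/54126·(0.983300+0.945900+0.920800+0.883800+0.856500))/(1+1777/54126) = 8223/10000 ≈ 0.822300
step 7 [7y] swap r/1=1897/62229: DF=(1 − 1897/62229·(0.983300+0.945900+0.920800+0.883800+0.856500+0.822300))/(1+1897/62229) = 8103/10000 ≈ 0.810300
step 8 [8y] bond c/1=3/50: DF=(304151/250000 − 3/50·(0.983300+0.945900+0.920800+0.883800+0.856500+0.822300+0.810300))/(1+3/50) = 1591/2000 ≈ 0.795500

1 1 9833/10000
2 2 9459/10000
3 3 1151/1250
4 4 4419/5000
5 5 1713/2000
6 6 8223/10000
7 7 8103/10000
8 8 1591/2000
DF(2y) is solved at step 2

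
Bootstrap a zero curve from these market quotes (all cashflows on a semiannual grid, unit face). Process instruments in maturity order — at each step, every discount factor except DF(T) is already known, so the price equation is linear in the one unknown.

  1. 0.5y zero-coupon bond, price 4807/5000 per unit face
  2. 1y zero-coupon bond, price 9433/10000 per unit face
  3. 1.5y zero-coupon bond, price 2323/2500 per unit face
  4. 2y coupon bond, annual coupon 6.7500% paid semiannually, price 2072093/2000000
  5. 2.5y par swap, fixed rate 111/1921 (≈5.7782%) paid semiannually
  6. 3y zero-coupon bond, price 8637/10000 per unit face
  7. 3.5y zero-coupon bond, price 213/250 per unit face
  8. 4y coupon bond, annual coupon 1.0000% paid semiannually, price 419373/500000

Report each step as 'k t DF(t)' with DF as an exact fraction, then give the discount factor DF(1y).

step 1 [0.5y] zero: DF = P = 4807/5000 ≈ 0.961400
step 2 [1y] zero: DF = P = 9433/10000 ≈ 0.943300
step 3 [1.5y] zero: DF = P = 2323/2500 ≈ 0.929200
step 4 [2y] bond c/2=27/800: DF=(2072093/2000000 − 27/800·(0.961400+0.943300+0.929200))/(1+27/800) = 9097/10000 ≈ 0.909700
step 5 [2.5y] swap r/2=111/3842: DF=(1 − 111/3842·(0.961400+0.943300+0.929200+0.909700))/(1+111/3842) = 2167/2500 ≈ 0.866800
step 6 [3y] zero: DF = P = 8637/10000 ≈ 0.863700
step 7 [3.5y] zero: DF = P = 213/250 ≈ 0.852000
step 8 [4y] bond c/2=1/200: DF=(419373/500000 − 1/200·(0.961400+0.943300+0.929200+0.909700+0.866800+0.863700+0.852000))/(1+1/200) = 8031/10000 ≈ 0.803100

1 1/2 4807/5000
2 1 9433/10000
3 3/2 2323/2500
4 2 9097/10000
5 5/2 2167/2500
6 3 8637/10000
7 7/2 213/250
8 4 8031/10000
DF(1y) = 9433/10000 ≈ 0.943300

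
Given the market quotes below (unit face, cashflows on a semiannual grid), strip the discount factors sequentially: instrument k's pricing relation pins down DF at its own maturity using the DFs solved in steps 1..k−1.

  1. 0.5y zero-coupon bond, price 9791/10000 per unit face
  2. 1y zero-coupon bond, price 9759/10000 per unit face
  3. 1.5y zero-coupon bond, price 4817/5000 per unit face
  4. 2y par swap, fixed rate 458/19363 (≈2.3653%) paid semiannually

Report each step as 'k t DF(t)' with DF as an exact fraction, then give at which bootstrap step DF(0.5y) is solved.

1 1/2 9791/10000
2 1 9759/10000
3 3/2 4817/5000
4 2 4771/5000
DF(0.5y) is solved at step 1

step 1 [0.5y] zero: DF = P = 9791/10000 ≈ 0.979100
step 2 [1y] zero: DF = P = 9759/10000 ≈ 0.975900
step 3 [1.5y] zero: DF = P = 4817/5000 ≈ 0.963400
step 4 [2y] swap r/2=229/19363: DF=(1 − 229/19363·(0.979100+0.975900+0.963400))/(1+229/19363) = 4771/5000 ≈ 0.954200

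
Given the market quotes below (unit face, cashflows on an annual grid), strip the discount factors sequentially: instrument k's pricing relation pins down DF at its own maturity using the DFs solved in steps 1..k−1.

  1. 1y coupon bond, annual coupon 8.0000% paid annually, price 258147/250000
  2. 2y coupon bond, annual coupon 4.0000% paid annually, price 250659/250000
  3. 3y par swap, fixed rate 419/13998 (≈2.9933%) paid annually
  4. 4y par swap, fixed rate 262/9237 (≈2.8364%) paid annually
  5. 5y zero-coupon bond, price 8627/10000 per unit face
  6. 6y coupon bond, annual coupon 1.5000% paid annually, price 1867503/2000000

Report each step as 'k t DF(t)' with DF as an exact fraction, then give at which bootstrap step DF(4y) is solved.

1 1 9561/10000
2 2 9273/10000
3 3 4581/5000
4 4 1119/1250
5 5 8627/10000
6 6 4263/5000
DF(4y) is solved at step 4

step 1 [1y] bond c/1=2/25: DF=(258147/250000 − 2/25·(0))/(1+2/25) = 9561/10000 ≈ 0.956100
step 2 [2y] bond c/1=1/25: DF=(250659/250000 − 1/25·(0.956100))/(1+1/25) = 9273/10000 ≈ 0.927300
step 3 [3y] swap r/1=419/13998: DF=(1 − 419/13998·(0.956100+0.927300))/(1+419/13998) = 4581/5000 ≈ 0.916200
step 4 [4y] swap r/1=262/9237: DF=(1 − 262/9237·(0.956100+0.927300+0.916200))/(1+262/9237) = 1119/1250 ≈ 0.895200
step 5 [5y] zero: DF = P = 8627/10000 ≈ 0.862700
step 6 [6y] bond c/1=3/200: DF=(1867503/2000000 − 3/200·(0.956100+0.927300+0.916200+0.895200+0.862700))/(1+3/200) = 4263/5000 ≈ 0.852600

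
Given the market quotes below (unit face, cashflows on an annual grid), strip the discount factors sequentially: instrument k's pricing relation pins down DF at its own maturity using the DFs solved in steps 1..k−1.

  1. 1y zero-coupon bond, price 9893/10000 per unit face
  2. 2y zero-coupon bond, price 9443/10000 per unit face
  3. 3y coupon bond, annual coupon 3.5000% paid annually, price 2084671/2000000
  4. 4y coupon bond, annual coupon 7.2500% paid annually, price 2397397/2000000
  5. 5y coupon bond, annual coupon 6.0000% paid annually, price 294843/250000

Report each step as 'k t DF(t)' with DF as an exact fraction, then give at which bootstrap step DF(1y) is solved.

step 1 [1y] zero: DF = P = 9893/10000 ≈ 0.989300
step 2 [2y] zero: DF = P = 9443/10000 ≈ 0.944300
step 3 [3y] bond c/1=7/200: DF=(2084671/2000000 − 7/200·(0.989300+0.944300))/(1+7/200) = 9417/10000 ≈ 0.941700
step 4 [4y] bond c/1=29/400: DF=(2397397/2000000 − 29/400·(0.989300+0.944300+0.941700))/(1+29/400) = 9233/10000 ≈ 0.923300
step 5 [5y] bond c/1=3/50: DF=(294843/250000 − 3/50·(0.989300+0.944300+0.941700+0.923300))/(1+3/50) = 561/625 ≈ 0.897600

1 1 9893/10000
2 2 9443/10000
3 3 9417/10000
4 4 9233/10000
5 5 561/625
DF(1y) is solved at step 1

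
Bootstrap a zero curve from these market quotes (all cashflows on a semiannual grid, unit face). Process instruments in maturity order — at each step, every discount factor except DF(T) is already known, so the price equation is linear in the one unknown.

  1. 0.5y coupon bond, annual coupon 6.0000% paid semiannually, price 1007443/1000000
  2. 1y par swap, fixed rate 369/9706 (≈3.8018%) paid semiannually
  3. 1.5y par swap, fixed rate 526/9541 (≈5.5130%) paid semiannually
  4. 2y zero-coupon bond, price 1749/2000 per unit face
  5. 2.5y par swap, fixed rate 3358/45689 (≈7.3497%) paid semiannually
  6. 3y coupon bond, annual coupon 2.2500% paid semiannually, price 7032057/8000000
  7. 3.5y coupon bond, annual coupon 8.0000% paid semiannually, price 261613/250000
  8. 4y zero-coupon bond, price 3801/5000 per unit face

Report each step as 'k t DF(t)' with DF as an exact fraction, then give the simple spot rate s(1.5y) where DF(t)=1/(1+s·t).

step 1 [0.5y] bond c/2=3/100: DF=(1007443/1000000 − 3/100·(0))/(1+3/100) = 9781/10000 ≈ 0.978100
step 2 [1y] swap r/2=369/19412: DF=(1 − 369/19412·(0.978100))/(1+369/19412) = 9631/10000 ≈ 0.963100
step 3 [1.5y] swap r/2=263/9541: DF=(1 − 263/9541·(0.978100+0.963100))/(1+263/9541) = 9211/10000 ≈ 0.921100
step 4 [2y] zero: DF = P = 1749/2000 ≈ 0.874500
step 5 [2.5y] swap r/2=1679/45689: DF=(1 − 1679/45689·(0.978100+0.963100+0.921100+0.874500))/(1+1679/45689) = 8321/10000 ≈ 0.832100
step 6 [3y] bond c/2=9/800: DF=(7032057/8000000 − 9/800·(0.978100+0.963100+0.921100+0.874500+0.832100))/(1+9/800) = 1023/1250 ≈ 0.818400
step 7 [3.5y] bond c/2=1/25: DF=(261613/250000 − 1/25·(0.978100+0.963100+0.921100+0.874500+0.832100+0.818400))/(1+1/25) = 799/1000 ≈ 0.799000
step 8 [4y] zero: DF = P = 3801/5000 ≈ 0.760200

1 1/2 9781/10000
2 1 9631/10000
3 3/2 9211/10000
4 2 1749/2000
5 5/2 8321/10000
6 3 1023/1250
7 7/2 799/1000
8 4 3801/5000
s(1.5y) = (1/(9211/10000) − 1)/(3/2) = 526/9211 ≈ 5.7106%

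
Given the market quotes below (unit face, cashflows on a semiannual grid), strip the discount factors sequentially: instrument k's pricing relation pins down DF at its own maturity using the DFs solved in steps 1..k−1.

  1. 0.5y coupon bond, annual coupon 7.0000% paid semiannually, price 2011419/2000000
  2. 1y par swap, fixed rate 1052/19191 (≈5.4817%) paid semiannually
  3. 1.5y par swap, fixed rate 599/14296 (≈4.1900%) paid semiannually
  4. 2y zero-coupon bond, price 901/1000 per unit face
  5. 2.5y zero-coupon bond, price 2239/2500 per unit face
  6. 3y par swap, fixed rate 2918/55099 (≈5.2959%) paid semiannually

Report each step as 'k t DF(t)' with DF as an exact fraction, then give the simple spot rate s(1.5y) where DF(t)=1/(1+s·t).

1 1/2 9717/10000
2 1 4737/5000
3 3/2 9401/10000
4 2 901/1000
5 5/2 2239/2500
6 3 8541/10000
s(1.5y) = (1/(9401/10000) − 1)/(3/2) = 1198/28203 ≈ 4.2478%

step 1 [0.5y] bond c/2=7/200: DF=(2011419/2000000 − 7/200·(0))/(1+7/200) = 9717/10000 ≈ 0.971700
step 2 [1y] swap r/2=526/19191: DF=(1 − 526/19191·(0.971700))/(1+526/19191) = 4737/5000 ≈ 0.947400
step 3 [1.5y] swap r/2=599/28592: DF=(1 − 599/28592·(0.971700+0.947400))/(1+599/28592) = 9401/10000 ≈ 0.940100
step 4 [2y] zero: DF = P = 901/1000 ≈ 0.901000
step 5 [2.5y] zero: DF = P = 2239/2500 ≈ 0.895600
step 6 [3y] swap r/2=1459/55099: DF=(1 − 1459/55099·(0.971700+0.947400+0.940100+0.901000+0.895600))/(1+1459/55099) = 8541/10000 ≈ 0.854100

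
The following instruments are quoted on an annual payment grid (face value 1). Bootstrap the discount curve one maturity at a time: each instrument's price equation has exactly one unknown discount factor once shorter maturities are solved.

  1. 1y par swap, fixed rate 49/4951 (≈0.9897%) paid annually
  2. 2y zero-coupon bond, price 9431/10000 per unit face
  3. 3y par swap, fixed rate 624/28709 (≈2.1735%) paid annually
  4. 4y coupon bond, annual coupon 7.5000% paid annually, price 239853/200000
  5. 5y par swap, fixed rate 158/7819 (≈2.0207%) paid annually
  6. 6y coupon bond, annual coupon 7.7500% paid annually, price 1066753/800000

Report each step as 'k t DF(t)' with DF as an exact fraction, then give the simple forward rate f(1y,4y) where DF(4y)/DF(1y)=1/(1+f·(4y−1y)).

1 1 4951/5000
2 2 9431/10000
3 3 586/625
4 4 9153/10000
5 5 2263/2500
6 6 9001/10000
f(1y,4y) = ((4951/5000)/(9153/10000) − 1)/(3) = 749/27459 ≈ 2.7277%

step 1 [1y] swap r/1=49/4951: DF=(1 − 49/4951·(0))/(1+49/4951) = 4951/5000 ≈ 0.990200
step 2 [2y] zero: DF = P = 9431/10000 ≈ 0.943100
step 3 [3y] swap r/1=624/28709: DF=(1 − 624/28709·(0.990200+0.943100))/(1+624/28709) = 586/625 ≈ 0.937600
step 4 [4y] bond c/1=3/40: DF=(239853/200000 − 3/40·(0.990200+0.943100+0.937600))/(1+3/40) = 9153/10000 ≈ 0.915300
step 5 [5y] swap r/1=158/7819: DF=(1 − 158/7819·(0.990200+0.943100+0.937600+0.915300))/(1+158/7819) = 2263/2500 ≈ 0.905200
step 6 [6y] bond c/1=31/400: DF=(1066753/800000 − 31/400·(0.990200+0.943100+0.937600+0.915300+0.905200))/(1+31/400) = 9001/10000 ≈ 0.900100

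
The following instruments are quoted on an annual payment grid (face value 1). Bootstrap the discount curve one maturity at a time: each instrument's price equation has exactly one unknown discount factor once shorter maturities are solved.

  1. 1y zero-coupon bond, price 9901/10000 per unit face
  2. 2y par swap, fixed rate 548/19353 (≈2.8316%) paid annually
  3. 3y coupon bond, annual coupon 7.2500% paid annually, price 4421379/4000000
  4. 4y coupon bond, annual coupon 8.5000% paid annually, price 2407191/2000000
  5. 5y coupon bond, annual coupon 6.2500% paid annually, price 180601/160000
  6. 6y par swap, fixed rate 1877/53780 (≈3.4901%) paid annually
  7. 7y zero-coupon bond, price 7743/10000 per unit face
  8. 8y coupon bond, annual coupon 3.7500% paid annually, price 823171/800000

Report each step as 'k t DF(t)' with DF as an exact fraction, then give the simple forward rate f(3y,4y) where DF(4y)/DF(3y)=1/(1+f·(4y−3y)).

1 1 9901/10000
2 2 2363/2500
3 3 4499/5000
4 4 1109/1250
5 5 4217/5000
6 6 8123/10000
7 7 7743/10000
8 8 3847/5000
f(3y,4y) = ((4499/5000)/(1109/1250) − 1)/(1) = 63/4436 ≈ 1.4202%

step 1 [1y] zero: DF = P = 9901/10000 ≈ 0.990100
step 2 [2y] swap r/1=548/19353: DF=(1 − 548/19353·(0.990100))/(1+548/19353) = 2363/2500 ≈ 0.945200
step 3 [3y] bond c/1=29/400: DF=(4421379/4000000 − 29/400·(0.990100+0.945200))/(1+29/400) = 4499/5000 ≈ 0.899800
step 4 [4y] bond c/1=17/200: DF=(2407191/2000000 − 17/200·(0.990100+0.945200+0.899800))/(1+17/200) = 1109/1250 ≈ 0.887200
step 5 [5y] bond c/1=1/16: DF=(180601/160000 − 1/16·(0.990100+0.945200+0.899800+0.887200))/(1+1/16) = 4217/5000 ≈ 0.843400
step 6 [6y] swap r/1=1877/53780: DF=(1 − 1877/53780·(0.990100+0.945200+0.899800+0.887200+0.843400))/(1+1877/53780) = 8123/10000 ≈ 0.812300
step 7 [7y] zero: DF = P = 7743/10000 ≈ 0.774300
step 8 [8y] bond c/1=3/80: DF=(823171/800000 − 3/80·(0.990100+0.945200+0.899800+0.887200+0.843400+0.812300+0.774300))/(1+3/80) = 3847/5000 ≈ 0.769400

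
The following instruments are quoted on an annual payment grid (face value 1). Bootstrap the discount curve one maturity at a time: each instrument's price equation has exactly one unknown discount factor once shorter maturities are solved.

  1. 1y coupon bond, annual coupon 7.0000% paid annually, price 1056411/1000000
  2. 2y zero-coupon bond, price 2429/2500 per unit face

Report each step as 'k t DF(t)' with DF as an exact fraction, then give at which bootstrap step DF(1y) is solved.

1 1 9873/10000
2 2 2429/2500
DF(1y) is solved at step 1

step 1 [1y] bond c/1=7/100: DF=(1056411/1000000 − 7/100·(0))/(1+7/100) = 9873/10000 ≈ 0.987300
step 2 [2y] zero: DF = P = 2429/2500 ≈ 0.971600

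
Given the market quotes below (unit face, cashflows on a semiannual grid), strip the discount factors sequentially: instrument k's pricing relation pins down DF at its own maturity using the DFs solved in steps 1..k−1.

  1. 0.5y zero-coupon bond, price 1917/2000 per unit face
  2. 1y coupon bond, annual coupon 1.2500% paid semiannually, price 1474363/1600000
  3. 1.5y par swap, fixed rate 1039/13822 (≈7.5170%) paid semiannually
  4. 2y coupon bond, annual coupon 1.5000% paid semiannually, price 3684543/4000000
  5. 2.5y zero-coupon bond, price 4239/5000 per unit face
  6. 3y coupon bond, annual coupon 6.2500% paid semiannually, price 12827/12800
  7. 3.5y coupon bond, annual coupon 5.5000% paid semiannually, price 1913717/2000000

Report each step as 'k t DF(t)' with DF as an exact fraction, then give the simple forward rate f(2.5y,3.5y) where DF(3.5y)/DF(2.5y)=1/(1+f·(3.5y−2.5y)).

1 1/2 1917/2000
2 1 4549/5000
3 3/2 8961/10000
4 2 8937/10000
5 5/2 4239/5000
6 3 522/625
7 7/2 7883/10000
f(2.5y,3.5y) = ((4239/5000)/(7883/10000) − 1)/(1) = 595/7883 ≈ 7.5479%

step 1 [0.5y] zero: DF = P = 1917/2000 ≈ 0.958500
step 2 [1y] bond c/2=1/160: DF=(1474363/1600000 − 1/160·(0.958500))/(1+1/160) = 4549/5000 ≈ 0.909800
step 3 [1.5y] swap r/2=1039/27644: DF=(1 − 1039/27644·(0.958500+0.909800))/(1+1039/27644) = 8961/10000 ≈ 0.896100
step 4 [2y] bond c/2=3/400: DF=(3684543/4000000 − 3/400·(0.958500+0.909800+0.896100))/(1+3/400) = 8937/10000 ≈ 0.893700
step 5 [2.5y] zero: DF = P = 4239/5000 ≈ 0.847800
step 6 [3y] bond c/2=1/32: DF=(12827/12800 − 1/32·(0.958500+0.909800+0.896100+0.893700+0.847800))/(1+1/32) = 522/625 ≈ 0.835200
step 7 [3.5y] bond c/2=11/400: DF=(1913717/2000000 − 11/400·(0.958500+0.909800+0.896100+0.893700+0.847800+0.835200))/(1+11/400) = 7883/10000 ≈ 0.788300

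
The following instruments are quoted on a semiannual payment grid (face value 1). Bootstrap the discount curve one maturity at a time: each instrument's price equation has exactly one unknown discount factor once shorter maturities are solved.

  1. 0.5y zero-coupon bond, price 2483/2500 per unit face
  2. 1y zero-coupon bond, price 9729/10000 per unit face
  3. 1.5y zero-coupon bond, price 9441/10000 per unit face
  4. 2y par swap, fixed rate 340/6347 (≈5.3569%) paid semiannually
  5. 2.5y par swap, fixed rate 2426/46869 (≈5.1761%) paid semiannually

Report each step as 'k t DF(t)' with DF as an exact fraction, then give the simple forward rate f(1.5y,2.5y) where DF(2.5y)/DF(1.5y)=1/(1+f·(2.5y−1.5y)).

1 1/2 2483/2500
2 1 9729/10000
3 3/2 9441/10000
4 2 449/500
5 5/2 8787/10000
f(1.5y,2.5y) = ((9441/10000)/(8787/10000) − 1)/(1) = 218/2929 ≈ 7.4428%

step 1 [0.5y] zero: DF = P = 2483/2500 ≈ 0.993200
step 2 [1y] zero: DF = P = 9729/10000 ≈ 0.972900
step 3 [1.5y] zero: DF = P = 9441/10000 ≈ 0.944100
step 4 [2y] swap r/2=170/6347: DF=(1 − 170/6347·(0.993200+0.972900+0.944100))/(1+170/6347) = 449/500 ≈ 0.898000
step 5 [2.5y] swap r/2=1213/46869: DF=(1 − 1213/46869·(0.993200+0.972900+0.944100+0.898000))/(1+1213/46869) = 8787/10000 ≈ 0.878700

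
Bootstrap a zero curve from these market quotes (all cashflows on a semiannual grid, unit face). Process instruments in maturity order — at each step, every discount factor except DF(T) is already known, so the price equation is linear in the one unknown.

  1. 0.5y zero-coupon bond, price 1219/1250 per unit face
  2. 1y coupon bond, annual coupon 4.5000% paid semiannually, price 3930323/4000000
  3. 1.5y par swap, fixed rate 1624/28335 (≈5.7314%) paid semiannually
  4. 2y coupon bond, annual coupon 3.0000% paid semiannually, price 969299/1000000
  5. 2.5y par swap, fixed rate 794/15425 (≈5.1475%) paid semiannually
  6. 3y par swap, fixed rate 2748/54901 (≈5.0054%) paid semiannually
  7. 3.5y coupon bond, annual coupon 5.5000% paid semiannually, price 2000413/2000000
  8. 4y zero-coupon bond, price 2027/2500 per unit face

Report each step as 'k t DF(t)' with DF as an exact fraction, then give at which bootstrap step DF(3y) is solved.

1 1/2 1219/1250
2 1 1879/2000
3 3/2 2297/2500
4 2 9131/10000
5 5/2 8809/10000
6 3 4313/5000
7 7/2 1653/2000
8 4 2027/2500
DF(3y) is solved at step 6

step 1 [0.5y] zero: DF = P = 1219/1250 ≈ 0.975200
step 2 [1y] bond c/2=9/400: DF=(3930323/4000000 − 9/400·(0.975200))/(1+9/400) = 1879/2000 ≈ 0.939500
step 3 [1.5y] swap r/2=812/28335: DF=(1 − 812/28335·(0.975200+0.939500))/(1+812/28335) = 2297/2500 ≈ 0.918800
step 4 [2y] bond c/2=3/200: DF=(969299/1000000 − 3/200·(0.975200+0.939500+0.918800))/(1+3/200) = 9131/10000 ≈ 0.913100
step 5 [2.5y] swap r/2=397/15425: DF=(1 − 397/15425·(0.975200+0.939500+0.918800+0.913100))/(1+397/15425) = 8809/10000 ≈ 0.880900
step 6 [3y] swap r/2=1374/54901: DF=(1 − 1374/54901·(0.975200+0.939500+0.918800+0.913100+0.880900))/(1+1374/54901) = 4313/5000 ≈ 0.862600
step 7 [3.5y] bond c/2=11/400: DF=(2000413/2000000 − 11/400·(0.975200+0.939500+0.918800+0.913100+0.880900+0.862600))/(1+11/400) = 1653/2000 ≈ 0.826500
step 8 [4y] zero: DF = P = 2027/2500 ≈ 0.810800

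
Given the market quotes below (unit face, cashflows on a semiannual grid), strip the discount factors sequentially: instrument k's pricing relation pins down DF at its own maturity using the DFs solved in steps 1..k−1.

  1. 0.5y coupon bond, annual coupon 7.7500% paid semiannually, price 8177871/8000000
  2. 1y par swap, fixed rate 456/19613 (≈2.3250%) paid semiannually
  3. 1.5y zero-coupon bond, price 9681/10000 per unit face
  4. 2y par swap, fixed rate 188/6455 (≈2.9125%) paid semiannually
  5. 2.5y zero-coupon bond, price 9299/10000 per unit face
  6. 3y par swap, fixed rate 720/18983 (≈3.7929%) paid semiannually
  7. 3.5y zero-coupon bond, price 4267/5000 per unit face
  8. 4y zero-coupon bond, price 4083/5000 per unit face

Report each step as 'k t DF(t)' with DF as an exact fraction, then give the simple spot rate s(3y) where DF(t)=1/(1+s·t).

1 1/2 9841/10000
2 1 2443/2500
3 3/2 9681/10000
4 2 2359/2500
5 5/2 9299/10000
6 3 223/250
7 7/2 4267/5000
8 4 4083/5000
s(3y) = (1/(223/250) − 1)/(3) = 9/223 ≈ 4.0359%

step 1 [0.5y] bond c/2=31/800: DF=(8177871/8000000 − 31/800·(0))/(1+31/800) = 9841/10000 ≈ 0.984100
step 2 [1y] swap r/2=228/19613: DF=(1 − 228/19613·(0.984100))/(1+228/19613) = 2443/2500 ≈ 0.977200
step 3 [1.5y] zero: DF = P = 9681/10000 ≈ 0.968100
step 4 [2y] swap r/2=94/6455: DF=(1 − 94/6455·(0.984100+0.977200+0.968100))/(1+94/6455) = 2359/2500 ≈ 0.943600
step 5 [2.5y] zero: DF = P = 9299/10000 ≈ 0.929900
step 6 [3y] swap r/2=360/18983: DF=(1 − 360/18983·(0.984100+0.977200+0.968100+0.943600+0.929900))/(1+360/18983) = 223/250 ≈ 0.892000
step 7 [3.5y] zero: DF = P = 4267/5000 ≈ 0.853400
step 8 [4y] zero: DF = P = 4083/5000 ≈ 0.816600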